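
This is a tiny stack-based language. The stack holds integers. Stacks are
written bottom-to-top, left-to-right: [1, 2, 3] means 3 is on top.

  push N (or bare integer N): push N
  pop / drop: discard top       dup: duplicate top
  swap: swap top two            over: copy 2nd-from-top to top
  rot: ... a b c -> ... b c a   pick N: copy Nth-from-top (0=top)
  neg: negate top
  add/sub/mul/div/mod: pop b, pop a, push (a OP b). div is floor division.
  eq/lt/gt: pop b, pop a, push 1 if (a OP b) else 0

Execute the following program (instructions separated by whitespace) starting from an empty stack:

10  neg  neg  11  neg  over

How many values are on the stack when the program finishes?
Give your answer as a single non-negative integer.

Answer: 3

Derivation:
After 'push 10': stack = [10] (depth 1)
After 'neg': stack = [-10] (depth 1)
After 'neg': stack = [10] (depth 1)
After 'push 11': stack = [10, 11] (depth 2)
After 'neg': stack = [10, -11] (depth 2)
After 'over': stack = [10, -11, 10] (depth 3)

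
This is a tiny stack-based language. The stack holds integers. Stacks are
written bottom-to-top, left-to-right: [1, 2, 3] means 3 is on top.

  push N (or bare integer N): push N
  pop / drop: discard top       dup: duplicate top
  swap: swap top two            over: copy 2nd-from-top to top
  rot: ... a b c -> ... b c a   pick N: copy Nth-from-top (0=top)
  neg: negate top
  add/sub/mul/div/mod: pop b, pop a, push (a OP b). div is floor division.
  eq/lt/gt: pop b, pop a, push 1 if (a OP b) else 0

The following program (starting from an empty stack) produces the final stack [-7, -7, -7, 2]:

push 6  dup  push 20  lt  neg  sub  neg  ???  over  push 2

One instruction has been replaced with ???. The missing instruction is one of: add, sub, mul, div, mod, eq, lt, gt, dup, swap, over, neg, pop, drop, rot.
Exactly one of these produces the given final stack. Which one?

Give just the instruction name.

Answer: dup

Derivation:
Stack before ???: [-7]
Stack after ???:  [-7, -7]
The instruction that transforms [-7] -> [-7, -7] is: dup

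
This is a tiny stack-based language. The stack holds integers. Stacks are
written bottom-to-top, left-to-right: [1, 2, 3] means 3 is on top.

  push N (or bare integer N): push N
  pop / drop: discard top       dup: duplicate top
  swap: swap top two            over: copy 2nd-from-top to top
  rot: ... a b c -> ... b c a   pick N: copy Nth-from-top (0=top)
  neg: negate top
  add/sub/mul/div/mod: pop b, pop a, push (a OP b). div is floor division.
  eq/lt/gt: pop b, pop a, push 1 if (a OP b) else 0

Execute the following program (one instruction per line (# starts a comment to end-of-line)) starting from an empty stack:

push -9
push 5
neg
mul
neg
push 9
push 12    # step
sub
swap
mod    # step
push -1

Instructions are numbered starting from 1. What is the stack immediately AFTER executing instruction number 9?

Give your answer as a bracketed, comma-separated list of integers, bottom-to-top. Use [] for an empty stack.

Answer: [-3, -45]

Derivation:
Step 1 ('push -9'): [-9]
Step 2 ('push 5'): [-9, 5]
Step 3 ('neg'): [-9, -5]
Step 4 ('mul'): [45]
Step 5 ('neg'): [-45]
Step 6 ('push 9'): [-45, 9]
Step 7 ('push 12'): [-45, 9, 12]
Step 8 ('sub'): [-45, -3]
Step 9 ('swap'): [-3, -45]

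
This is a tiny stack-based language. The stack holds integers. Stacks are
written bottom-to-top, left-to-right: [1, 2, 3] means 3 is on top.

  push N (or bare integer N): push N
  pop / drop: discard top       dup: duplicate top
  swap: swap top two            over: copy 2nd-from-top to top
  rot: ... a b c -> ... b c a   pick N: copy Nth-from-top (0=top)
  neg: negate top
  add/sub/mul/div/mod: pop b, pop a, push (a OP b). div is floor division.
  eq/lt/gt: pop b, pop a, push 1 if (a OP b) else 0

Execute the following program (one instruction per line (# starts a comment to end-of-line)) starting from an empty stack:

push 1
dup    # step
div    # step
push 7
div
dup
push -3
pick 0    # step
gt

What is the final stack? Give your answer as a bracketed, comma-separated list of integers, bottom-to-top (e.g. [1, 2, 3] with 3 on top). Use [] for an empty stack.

After 'push 1': [1]
After 'dup': [1, 1]
After 'div': [1]
After 'push 7': [1, 7]
After 'div': [0]
After 'dup': [0, 0]
After 'push -3': [0, 0, -3]
After 'pick 0': [0, 0, -3, -3]
After 'gt': [0, 0, 0]

Answer: [0, 0, 0]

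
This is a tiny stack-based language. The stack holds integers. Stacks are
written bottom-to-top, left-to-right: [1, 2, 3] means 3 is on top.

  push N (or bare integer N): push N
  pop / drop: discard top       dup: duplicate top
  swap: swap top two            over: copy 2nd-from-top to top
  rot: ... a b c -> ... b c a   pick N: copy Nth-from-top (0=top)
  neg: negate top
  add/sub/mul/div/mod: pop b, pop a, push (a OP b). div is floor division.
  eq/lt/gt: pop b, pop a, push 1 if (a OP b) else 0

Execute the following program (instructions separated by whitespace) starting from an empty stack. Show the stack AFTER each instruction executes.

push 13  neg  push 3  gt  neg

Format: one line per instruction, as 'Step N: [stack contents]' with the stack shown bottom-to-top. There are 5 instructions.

Step 1: [13]
Step 2: [-13]
Step 3: [-13, 3]
Step 4: [0]
Step 5: [0]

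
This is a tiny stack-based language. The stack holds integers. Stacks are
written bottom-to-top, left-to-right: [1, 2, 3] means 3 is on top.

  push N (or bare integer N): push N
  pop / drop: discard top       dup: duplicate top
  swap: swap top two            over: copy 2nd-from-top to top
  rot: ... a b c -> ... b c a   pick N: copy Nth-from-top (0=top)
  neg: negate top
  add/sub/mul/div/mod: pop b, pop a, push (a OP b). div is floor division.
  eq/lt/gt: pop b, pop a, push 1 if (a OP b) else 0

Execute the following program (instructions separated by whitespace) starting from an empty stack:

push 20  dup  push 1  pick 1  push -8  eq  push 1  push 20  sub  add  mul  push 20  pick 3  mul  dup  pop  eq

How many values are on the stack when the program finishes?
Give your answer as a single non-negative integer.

Answer: 3

Derivation:
After 'push 20': stack = [20] (depth 1)
After 'dup': stack = [20, 20] (depth 2)
After 'push 1': stack = [20, 20, 1] (depth 3)
After 'pick 1': stack = [20, 20, 1, 20] (depth 4)
After 'push -8': stack = [20, 20, 1, 20, -8] (depth 5)
After 'eq': stack = [20, 20, 1, 0] (depth 4)
After 'push 1': stack = [20, 20, 1, 0, 1] (depth 5)
After 'push 20': stack = [20, 20, 1, 0, 1, 20] (depth 6)
After 'sub': stack = [20, 20, 1, 0, -19] (depth 5)
After 'add': stack = [20, 20, 1, -19] (depth 4)
After 'mul': stack = [20, 20, -19] (depth 3)
After 'push 20': stack = [20, 20, -19, 20] (depth 4)
After 'pick 3': stack = [20, 20, -19, 20, 20] (depth 5)
After 'mul': stack = [20, 20, -19, 400] (depth 4)
After 'dup': stack = [20, 20, -19, 400, 400] (depth 5)
After 'pop': stack = [20, 20, -19, 400] (depth 4)
After 'eq': stack = [20, 20, 0] (depth 3)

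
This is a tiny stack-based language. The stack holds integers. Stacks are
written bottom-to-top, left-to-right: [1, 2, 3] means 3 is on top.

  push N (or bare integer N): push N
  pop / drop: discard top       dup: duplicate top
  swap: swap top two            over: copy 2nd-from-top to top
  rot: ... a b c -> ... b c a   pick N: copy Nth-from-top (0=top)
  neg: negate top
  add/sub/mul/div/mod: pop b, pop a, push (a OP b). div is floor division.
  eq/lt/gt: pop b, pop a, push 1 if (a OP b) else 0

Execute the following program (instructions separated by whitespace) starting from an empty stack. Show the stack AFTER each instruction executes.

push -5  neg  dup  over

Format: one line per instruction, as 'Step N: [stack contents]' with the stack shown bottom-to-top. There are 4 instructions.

Step 1: [-5]
Step 2: [5]
Step 3: [5, 5]
Step 4: [5, 5, 5]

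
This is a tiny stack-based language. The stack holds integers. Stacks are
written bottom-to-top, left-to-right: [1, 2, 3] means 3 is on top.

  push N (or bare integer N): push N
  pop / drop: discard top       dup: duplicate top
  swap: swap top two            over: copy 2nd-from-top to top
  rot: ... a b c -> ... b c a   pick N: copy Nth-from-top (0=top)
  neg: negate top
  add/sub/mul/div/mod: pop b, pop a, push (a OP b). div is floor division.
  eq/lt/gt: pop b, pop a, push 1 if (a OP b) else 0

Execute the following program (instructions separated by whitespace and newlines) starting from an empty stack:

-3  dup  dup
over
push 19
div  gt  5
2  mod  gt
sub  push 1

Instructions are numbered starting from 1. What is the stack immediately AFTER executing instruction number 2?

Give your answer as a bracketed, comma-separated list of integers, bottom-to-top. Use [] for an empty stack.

Step 1 ('-3'): [-3]
Step 2 ('dup'): [-3, -3]

Answer: [-3, -3]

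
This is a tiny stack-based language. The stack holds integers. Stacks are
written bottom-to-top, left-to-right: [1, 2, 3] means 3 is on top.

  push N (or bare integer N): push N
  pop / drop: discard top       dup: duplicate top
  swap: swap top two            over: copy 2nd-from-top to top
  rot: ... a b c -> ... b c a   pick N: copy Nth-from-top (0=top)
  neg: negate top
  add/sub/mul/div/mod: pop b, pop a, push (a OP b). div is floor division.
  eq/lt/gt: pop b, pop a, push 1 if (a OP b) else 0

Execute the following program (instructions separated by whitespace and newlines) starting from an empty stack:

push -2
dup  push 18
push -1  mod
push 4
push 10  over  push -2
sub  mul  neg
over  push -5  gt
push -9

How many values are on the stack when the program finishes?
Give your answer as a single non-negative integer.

Answer: 7

Derivation:
After 'push -2': stack = [-2] (depth 1)
After 'dup': stack = [-2, -2] (depth 2)
After 'push 18': stack = [-2, -2, 18] (depth 3)
After 'push -1': stack = [-2, -2, 18, -1] (depth 4)
After 'mod': stack = [-2, -2, 0] (depth 3)
After 'push 4': stack = [-2, -2, 0, 4] (depth 4)
After 'push 10': stack = [-2, -2, 0, 4, 10] (depth 5)
After 'over': stack = [-2, -2, 0, 4, 10, 4] (depth 6)
After 'push -2': stack = [-2, -2, 0, 4, 10, 4, -2] (depth 7)
After 'sub': stack = [-2, -2, 0, 4, 10, 6] (depth 6)
After 'mul': stack = [-2, -2, 0, 4, 60] (depth 5)
After 'neg': stack = [-2, -2, 0, 4, -60] (depth 5)
After 'over': stack = [-2, -2, 0, 4, -60, 4] (depth 6)
After 'push -5': stack = [-2, -2, 0, 4, -60, 4, -5] (depth 7)
After 'gt': stack = [-2, -2, 0, 4, -60, 1] (depth 6)
After 'push -9': stack = [-2, -2, 0, 4, -60, 1, -9] (depth 7)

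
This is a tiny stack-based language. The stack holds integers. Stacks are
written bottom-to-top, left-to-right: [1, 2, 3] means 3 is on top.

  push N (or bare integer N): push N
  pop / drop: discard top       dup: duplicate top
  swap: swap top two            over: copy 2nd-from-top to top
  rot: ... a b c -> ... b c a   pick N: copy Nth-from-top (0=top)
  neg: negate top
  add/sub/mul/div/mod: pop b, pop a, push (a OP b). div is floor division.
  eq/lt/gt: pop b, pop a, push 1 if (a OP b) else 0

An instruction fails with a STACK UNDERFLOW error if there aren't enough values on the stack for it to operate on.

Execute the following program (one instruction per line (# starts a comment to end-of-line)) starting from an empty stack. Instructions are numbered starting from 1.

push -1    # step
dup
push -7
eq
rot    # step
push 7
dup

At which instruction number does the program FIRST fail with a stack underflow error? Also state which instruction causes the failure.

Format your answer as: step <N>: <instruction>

Step 1 ('push -1'): stack = [-1], depth = 1
Step 2 ('dup'): stack = [-1, -1], depth = 2
Step 3 ('push -7'): stack = [-1, -1, -7], depth = 3
Step 4 ('eq'): stack = [-1, 0], depth = 2
Step 5 ('rot'): needs 3 value(s) but depth is 2 — STACK UNDERFLOW

Answer: step 5: rot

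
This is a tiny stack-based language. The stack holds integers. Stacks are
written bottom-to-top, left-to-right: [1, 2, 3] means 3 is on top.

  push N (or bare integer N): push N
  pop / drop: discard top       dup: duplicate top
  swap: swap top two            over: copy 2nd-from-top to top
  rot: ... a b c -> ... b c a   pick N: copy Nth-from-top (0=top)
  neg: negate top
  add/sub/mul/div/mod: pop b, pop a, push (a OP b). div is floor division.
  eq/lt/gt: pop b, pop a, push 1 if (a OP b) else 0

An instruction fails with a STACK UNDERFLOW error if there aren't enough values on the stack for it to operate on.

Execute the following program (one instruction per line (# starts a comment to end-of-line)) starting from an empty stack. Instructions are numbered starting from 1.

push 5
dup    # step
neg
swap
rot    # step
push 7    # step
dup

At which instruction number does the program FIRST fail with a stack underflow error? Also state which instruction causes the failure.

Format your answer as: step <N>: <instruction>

Answer: step 5: rot

Derivation:
Step 1 ('push 5'): stack = [5], depth = 1
Step 2 ('dup'): stack = [5, 5], depth = 2
Step 3 ('neg'): stack = [5, -5], depth = 2
Step 4 ('swap'): stack = [-5, 5], depth = 2
Step 5 ('rot'): needs 3 value(s) but depth is 2 — STACK UNDERFLOW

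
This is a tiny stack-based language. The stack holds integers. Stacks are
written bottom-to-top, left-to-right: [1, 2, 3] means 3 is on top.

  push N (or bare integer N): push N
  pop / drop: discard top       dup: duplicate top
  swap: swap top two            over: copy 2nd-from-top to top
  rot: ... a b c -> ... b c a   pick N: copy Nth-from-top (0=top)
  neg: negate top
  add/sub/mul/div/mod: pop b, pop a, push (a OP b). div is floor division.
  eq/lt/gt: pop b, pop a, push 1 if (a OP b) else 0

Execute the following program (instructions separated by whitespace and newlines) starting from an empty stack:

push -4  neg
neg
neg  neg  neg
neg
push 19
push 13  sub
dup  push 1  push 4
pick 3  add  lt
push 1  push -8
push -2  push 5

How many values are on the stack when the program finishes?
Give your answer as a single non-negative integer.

After 'push -4': stack = [-4] (depth 1)
After 'neg': stack = [4] (depth 1)
After 'neg': stack = [-4] (depth 1)
After 'neg': stack = [4] (depth 1)
After 'neg': stack = [-4] (depth 1)
After 'neg': stack = [4] (depth 1)
After 'neg': stack = [-4] (depth 1)
After 'push 19': stack = [-4, 19] (depth 2)
After 'push 13': stack = [-4, 19, 13] (depth 3)
After 'sub': stack = [-4, 6] (depth 2)
After 'dup': stack = [-4, 6, 6] (depth 3)
After 'push 1': stack = [-4, 6, 6, 1] (depth 4)
After 'push 4': stack = [-4, 6, 6, 1, 4] (depth 5)
After 'pick 3': stack = [-4, 6, 6, 1, 4, 6] (depth 6)
After 'add': stack = [-4, 6, 6, 1, 10] (depth 5)
After 'lt': stack = [-4, 6, 6, 1] (depth 4)
After 'push 1': stack = [-4, 6, 6, 1, 1] (depth 5)
After 'push -8': stack = [-4, 6, 6, 1, 1, -8] (depth 6)
After 'push -2': stack = [-4, 6, 6, 1, 1, -8, -2] (depth 7)
After 'push 5': stack = [-4, 6, 6, 1, 1, -8, -2, 5] (depth 8)

Answer: 8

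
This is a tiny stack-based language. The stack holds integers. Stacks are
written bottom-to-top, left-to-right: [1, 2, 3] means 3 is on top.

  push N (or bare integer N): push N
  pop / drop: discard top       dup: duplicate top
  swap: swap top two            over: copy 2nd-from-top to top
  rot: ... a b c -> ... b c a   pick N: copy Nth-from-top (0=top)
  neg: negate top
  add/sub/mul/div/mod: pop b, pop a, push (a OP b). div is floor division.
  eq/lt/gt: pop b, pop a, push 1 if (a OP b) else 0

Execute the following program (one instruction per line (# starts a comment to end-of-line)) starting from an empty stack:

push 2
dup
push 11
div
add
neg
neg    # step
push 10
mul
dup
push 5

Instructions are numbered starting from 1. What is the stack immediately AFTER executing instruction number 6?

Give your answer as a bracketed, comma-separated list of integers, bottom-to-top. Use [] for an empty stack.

Answer: [-2]

Derivation:
Step 1 ('push 2'): [2]
Step 2 ('dup'): [2, 2]
Step 3 ('push 11'): [2, 2, 11]
Step 4 ('div'): [2, 0]
Step 5 ('add'): [2]
Step 6 ('neg'): [-2]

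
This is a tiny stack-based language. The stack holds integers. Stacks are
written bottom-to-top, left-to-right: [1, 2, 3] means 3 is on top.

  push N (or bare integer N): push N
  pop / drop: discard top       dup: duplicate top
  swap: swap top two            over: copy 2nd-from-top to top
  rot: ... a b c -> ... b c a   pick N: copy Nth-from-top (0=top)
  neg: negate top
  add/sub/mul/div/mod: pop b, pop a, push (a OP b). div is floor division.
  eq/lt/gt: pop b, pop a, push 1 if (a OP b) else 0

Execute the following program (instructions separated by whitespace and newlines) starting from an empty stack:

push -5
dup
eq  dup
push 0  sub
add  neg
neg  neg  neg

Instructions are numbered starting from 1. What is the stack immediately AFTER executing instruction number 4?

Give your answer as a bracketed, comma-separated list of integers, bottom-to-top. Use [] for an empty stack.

Step 1 ('push -5'): [-5]
Step 2 ('dup'): [-5, -5]
Step 3 ('eq'): [1]
Step 4 ('dup'): [1, 1]

Answer: [1, 1]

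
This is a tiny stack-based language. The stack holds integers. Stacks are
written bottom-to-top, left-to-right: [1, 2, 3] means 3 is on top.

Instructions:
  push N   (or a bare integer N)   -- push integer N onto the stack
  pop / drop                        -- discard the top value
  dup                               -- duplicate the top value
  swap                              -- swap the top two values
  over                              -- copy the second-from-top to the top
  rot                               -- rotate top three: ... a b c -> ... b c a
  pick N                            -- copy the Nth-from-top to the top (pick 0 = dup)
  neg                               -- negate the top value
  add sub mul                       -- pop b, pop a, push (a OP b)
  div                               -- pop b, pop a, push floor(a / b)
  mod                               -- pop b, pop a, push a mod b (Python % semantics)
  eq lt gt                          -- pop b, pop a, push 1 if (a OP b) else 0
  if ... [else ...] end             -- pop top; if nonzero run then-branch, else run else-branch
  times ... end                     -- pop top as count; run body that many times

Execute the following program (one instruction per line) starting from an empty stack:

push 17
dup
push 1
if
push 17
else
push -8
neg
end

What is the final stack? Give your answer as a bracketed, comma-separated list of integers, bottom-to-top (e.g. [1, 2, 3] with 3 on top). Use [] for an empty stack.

After 'push 17': [17]
After 'dup': [17, 17]
After 'push 1': [17, 17, 1]
After 'if': [17, 17]
After 'push 17': [17, 17, 17]

Answer: [17, 17, 17]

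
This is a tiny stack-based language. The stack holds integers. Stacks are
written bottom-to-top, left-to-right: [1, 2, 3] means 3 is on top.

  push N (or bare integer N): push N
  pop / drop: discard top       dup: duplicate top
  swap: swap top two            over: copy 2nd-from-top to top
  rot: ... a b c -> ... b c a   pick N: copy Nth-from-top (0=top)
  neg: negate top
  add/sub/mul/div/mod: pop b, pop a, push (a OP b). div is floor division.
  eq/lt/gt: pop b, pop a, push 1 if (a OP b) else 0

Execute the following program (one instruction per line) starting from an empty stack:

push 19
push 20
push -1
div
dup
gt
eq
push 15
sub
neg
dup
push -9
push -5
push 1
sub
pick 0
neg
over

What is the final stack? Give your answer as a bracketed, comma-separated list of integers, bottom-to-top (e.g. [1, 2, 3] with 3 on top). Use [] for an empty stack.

Answer: [15, 15, -9, -6, 6, -6]

Derivation:
After 'push 19': [19]
After 'push 20': [19, 20]
After 'push -1': [19, 20, -1]
After 'div': [19, -20]
After 'dup': [19, -20, -20]
After 'gt': [19, 0]
After 'eq': [0]
After 'push 15': [0, 15]
After 'sub': [-15]
After 'neg': [15]
After 'dup': [15, 15]
After 'push -9': [15, 15, -9]
After 'push -5': [15, 15, -9, -5]
After 'push 1': [15, 15, -9, -5, 1]
After 'sub': [15, 15, -9, -6]
After 'pick 0': [15, 15, -9, -6, -6]
After 'neg': [15, 15, -9, -6, 6]
After 'over': [15, 15, -9, -6, 6, -6]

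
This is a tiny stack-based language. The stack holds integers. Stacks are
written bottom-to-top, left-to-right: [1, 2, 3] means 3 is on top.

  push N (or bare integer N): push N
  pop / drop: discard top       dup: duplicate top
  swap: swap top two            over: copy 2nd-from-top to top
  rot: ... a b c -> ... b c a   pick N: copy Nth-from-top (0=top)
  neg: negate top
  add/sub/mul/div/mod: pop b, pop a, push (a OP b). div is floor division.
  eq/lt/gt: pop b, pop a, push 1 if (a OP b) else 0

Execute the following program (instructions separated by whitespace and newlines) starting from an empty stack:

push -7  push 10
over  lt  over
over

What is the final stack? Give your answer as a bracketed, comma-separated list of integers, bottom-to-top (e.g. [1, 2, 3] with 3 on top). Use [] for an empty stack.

Answer: [-7, 0, -7, 0]

Derivation:
After 'push -7': [-7]
After 'push 10': [-7, 10]
After 'over': [-7, 10, -7]
After 'lt': [-7, 0]
After 'over': [-7, 0, -7]
After 'over': [-7, 0, -7, 0]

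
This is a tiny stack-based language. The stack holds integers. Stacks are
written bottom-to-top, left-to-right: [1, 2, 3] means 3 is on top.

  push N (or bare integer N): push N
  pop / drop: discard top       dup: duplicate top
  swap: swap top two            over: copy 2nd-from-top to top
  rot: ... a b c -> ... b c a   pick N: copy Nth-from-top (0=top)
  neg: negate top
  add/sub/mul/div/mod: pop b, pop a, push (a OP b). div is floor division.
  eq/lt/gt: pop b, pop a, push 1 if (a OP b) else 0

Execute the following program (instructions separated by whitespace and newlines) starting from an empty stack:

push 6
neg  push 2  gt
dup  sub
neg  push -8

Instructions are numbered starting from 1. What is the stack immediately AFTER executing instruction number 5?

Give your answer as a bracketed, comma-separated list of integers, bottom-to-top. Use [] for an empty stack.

Step 1 ('push 6'): [6]
Step 2 ('neg'): [-6]
Step 3 ('push 2'): [-6, 2]
Step 4 ('gt'): [0]
Step 5 ('dup'): [0, 0]

Answer: [0, 0]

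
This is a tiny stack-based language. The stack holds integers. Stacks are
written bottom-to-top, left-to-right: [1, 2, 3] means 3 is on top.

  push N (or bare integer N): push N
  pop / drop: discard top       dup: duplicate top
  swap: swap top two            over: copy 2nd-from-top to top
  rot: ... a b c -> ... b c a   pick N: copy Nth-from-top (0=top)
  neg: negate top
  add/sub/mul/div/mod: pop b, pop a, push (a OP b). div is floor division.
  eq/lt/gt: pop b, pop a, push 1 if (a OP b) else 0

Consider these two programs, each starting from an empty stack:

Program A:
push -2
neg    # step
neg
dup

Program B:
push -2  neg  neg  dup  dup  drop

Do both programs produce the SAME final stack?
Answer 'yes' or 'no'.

Program A trace:
  After 'push -2': [-2]
  After 'neg': [2]
  After 'neg': [-2]
  After 'dup': [-2, -2]
Program A final stack: [-2, -2]

Program B trace:
  After 'push -2': [-2]
  After 'neg': [2]
  After 'neg': [-2]
  After 'dup': [-2, -2]
  After 'dup': [-2, -2, -2]
  After 'drop': [-2, -2]
Program B final stack: [-2, -2]
Same: yes

Answer: yes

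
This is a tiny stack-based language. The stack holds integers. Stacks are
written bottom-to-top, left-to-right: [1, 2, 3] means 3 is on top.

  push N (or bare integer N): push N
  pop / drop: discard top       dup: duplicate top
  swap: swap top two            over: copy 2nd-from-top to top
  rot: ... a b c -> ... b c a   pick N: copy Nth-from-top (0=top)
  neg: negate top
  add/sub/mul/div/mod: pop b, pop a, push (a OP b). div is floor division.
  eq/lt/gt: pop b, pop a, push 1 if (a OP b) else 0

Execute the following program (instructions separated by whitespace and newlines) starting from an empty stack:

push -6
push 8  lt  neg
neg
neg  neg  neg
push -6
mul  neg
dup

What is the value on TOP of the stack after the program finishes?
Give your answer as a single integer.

Answer: -6

Derivation:
After 'push -6': [-6]
After 'push 8': [-6, 8]
After 'lt': [1]
After 'neg': [-1]
After 'neg': [1]
After 'neg': [-1]
After 'neg': [1]
After 'neg': [-1]
After 'push -6': [-1, -6]
After 'mul': [6]
After 'neg': [-6]
After 'dup': [-6, -6]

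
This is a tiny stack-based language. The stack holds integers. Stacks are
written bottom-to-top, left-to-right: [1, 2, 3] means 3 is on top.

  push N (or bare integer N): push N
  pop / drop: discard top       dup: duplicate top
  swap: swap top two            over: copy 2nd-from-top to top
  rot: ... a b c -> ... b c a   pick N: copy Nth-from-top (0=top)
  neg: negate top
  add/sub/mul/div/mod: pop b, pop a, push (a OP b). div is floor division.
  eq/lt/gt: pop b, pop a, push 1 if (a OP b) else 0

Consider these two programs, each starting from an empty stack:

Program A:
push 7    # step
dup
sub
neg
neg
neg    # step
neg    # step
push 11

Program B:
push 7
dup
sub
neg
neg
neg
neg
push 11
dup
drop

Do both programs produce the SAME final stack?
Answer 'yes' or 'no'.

Answer: yes

Derivation:
Program A trace:
  After 'push 7': [7]
  After 'dup': [7, 7]
  After 'sub': [0]
  After 'neg': [0]
  After 'neg': [0]
  After 'neg': [0]
  After 'neg': [0]
  After 'push 11': [0, 11]
Program A final stack: [0, 11]

Program B trace:
  After 'push 7': [7]
  After 'dup': [7, 7]
  After 'sub': [0]
  After 'neg': [0]
  After 'neg': [0]
  After 'neg': [0]
  After 'neg': [0]
  After 'push 11': [0, 11]
  After 'dup': [0, 11, 11]
  After 'drop': [0, 11]
Program B final stack: [0, 11]
Same: yes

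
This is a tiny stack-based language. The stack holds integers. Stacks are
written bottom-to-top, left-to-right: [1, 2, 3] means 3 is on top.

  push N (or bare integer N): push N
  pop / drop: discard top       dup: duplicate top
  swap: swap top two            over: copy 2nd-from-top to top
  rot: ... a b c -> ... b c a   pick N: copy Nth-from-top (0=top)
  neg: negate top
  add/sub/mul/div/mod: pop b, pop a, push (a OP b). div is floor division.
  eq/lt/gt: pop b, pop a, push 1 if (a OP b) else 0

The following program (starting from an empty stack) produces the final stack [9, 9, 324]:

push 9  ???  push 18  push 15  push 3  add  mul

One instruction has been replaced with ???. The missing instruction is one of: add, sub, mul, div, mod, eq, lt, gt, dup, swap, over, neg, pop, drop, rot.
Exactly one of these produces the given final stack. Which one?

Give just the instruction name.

Answer: dup

Derivation:
Stack before ???: [9]
Stack after ???:  [9, 9]
The instruction that transforms [9] -> [9, 9] is: dup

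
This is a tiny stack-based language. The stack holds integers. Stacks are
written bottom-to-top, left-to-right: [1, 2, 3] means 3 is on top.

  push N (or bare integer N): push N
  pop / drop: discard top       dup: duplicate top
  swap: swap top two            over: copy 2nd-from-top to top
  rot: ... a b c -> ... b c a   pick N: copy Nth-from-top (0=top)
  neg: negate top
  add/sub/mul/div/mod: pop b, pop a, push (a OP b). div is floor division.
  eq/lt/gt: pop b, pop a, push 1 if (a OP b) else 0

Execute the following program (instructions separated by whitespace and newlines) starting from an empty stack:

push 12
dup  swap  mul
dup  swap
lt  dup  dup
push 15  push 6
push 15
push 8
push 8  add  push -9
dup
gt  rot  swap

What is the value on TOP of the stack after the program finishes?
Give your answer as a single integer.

After 'push 12': [12]
After 'dup': [12, 12]
After 'swap': [12, 12]
After 'mul': [144]
After 'dup': [144, 144]
After 'swap': [144, 144]
After 'lt': [0]
After 'dup': [0, 0]
After 'dup': [0, 0, 0]
After 'push 15': [0, 0, 0, 15]
After 'push 6': [0, 0, 0, 15, 6]
After 'push 15': [0, 0, 0, 15, 6, 15]
After 'push 8': [0, 0, 0, 15, 6, 15, 8]
After 'push 8': [0, 0, 0, 15, 6, 15, 8, 8]
After 'add': [0, 0, 0, 15, 6, 15, 16]
After 'push -9': [0, 0, 0, 15, 6, 15, 16, -9]
After 'dup': [0, 0, 0, 15, 6, 15, 16, -9, -9]
After 'gt': [0, 0, 0, 15, 6, 15, 16, 0]
After 'rot': [0, 0, 0, 15, 6, 16, 0, 15]
After 'swap': [0, 0, 0, 15, 6, 16, 15, 0]

Answer: 0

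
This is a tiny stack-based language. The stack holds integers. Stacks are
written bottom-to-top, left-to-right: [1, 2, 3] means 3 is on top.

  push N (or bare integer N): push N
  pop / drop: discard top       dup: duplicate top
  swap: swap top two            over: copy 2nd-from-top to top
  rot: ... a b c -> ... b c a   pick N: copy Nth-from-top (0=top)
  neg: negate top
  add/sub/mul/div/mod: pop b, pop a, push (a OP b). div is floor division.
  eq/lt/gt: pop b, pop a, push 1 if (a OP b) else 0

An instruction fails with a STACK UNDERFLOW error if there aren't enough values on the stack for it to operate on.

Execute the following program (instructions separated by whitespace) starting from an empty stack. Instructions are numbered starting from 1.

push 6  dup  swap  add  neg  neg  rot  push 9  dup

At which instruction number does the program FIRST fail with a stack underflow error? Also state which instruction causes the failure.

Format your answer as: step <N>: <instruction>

Answer: step 7: rot

Derivation:
Step 1 ('push 6'): stack = [6], depth = 1
Step 2 ('dup'): stack = [6, 6], depth = 2
Step 3 ('swap'): stack = [6, 6], depth = 2
Step 4 ('add'): stack = [12], depth = 1
Step 5 ('neg'): stack = [-12], depth = 1
Step 6 ('neg'): stack = [12], depth = 1
Step 7 ('rot'): needs 3 value(s) but depth is 1 — STACK UNDERFLOW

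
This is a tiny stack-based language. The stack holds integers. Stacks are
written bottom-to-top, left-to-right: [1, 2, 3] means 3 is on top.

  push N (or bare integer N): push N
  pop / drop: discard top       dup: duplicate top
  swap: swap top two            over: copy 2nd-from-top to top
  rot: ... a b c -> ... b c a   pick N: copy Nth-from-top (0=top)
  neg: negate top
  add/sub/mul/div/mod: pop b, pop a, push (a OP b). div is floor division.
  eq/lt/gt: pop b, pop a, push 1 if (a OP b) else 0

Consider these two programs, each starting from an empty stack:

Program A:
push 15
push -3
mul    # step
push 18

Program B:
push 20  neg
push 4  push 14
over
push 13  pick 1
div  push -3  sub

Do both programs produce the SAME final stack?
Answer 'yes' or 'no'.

Program A trace:
  After 'push 15': [15]
  After 'push -3': [15, -3]
  After 'mul': [-45]
  After 'push 18': [-45, 18]
Program A final stack: [-45, 18]

Program B trace:
  After 'push 20': [20]
  After 'neg': [-20]
  After 'push 4': [-20, 4]
  After 'push 14': [-20, 4, 14]
  After 'over': [-20, 4, 14, 4]
  After 'push 13': [-20, 4, 14, 4, 13]
  After 'pick 1': [-20, 4, 14, 4, 13, 4]
  After 'div': [-20, 4, 14, 4, 3]
  After 'push -3': [-20, 4, 14, 4, 3, -3]
  After 'sub': [-20, 4, 14, 4, 6]
Program B final stack: [-20, 4, 14, 4, 6]
Same: no

Answer: no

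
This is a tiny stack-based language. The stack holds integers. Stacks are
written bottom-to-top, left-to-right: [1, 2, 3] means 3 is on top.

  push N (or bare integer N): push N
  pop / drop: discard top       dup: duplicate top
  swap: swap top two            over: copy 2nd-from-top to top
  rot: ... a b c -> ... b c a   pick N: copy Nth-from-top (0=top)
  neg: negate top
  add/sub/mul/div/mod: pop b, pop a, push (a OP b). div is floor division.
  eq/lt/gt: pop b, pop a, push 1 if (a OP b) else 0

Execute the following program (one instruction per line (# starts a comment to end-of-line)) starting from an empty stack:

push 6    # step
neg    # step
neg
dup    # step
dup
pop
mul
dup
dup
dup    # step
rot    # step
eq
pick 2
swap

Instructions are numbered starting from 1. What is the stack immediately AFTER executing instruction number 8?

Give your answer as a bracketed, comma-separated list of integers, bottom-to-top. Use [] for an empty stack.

Step 1 ('push 6'): [6]
Step 2 ('neg'): [-6]
Step 3 ('neg'): [6]
Step 4 ('dup'): [6, 6]
Step 5 ('dup'): [6, 6, 6]
Step 6 ('pop'): [6, 6]
Step 7 ('mul'): [36]
Step 8 ('dup'): [36, 36]

Answer: [36, 36]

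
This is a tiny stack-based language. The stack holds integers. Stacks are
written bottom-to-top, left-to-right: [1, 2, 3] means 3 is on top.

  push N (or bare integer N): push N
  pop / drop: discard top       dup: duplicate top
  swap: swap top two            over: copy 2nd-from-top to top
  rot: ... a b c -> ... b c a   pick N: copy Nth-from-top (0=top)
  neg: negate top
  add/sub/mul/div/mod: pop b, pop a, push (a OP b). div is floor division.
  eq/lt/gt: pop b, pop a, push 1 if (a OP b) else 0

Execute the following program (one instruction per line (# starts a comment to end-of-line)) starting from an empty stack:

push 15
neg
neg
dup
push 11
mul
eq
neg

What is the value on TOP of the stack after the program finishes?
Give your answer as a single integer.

Answer: 0

Derivation:
After 'push 15': [15]
After 'neg': [-15]
After 'neg': [15]
After 'dup': [15, 15]
After 'push 11': [15, 15, 11]
After 'mul': [15, 165]
After 'eq': [0]
After 'neg': [0]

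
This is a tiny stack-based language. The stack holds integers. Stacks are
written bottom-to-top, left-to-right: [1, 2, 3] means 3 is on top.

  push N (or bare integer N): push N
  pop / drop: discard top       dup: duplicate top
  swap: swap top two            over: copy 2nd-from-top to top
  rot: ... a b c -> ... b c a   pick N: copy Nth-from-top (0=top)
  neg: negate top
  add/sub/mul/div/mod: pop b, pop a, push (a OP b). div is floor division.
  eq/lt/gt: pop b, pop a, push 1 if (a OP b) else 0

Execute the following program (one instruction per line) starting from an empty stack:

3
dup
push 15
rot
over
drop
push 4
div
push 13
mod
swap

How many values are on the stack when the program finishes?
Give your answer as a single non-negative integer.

Answer: 3

Derivation:
After 'push 3': stack = [3] (depth 1)
After 'dup': stack = [3, 3] (depth 2)
After 'push 15': stack = [3, 3, 15] (depth 3)
After 'rot': stack = [3, 15, 3] (depth 3)
After 'over': stack = [3, 15, 3, 15] (depth 4)
After 'drop': stack = [3, 15, 3] (depth 3)
After 'push 4': stack = [3, 15, 3, 4] (depth 4)
After 'div': stack = [3, 15, 0] (depth 3)
After 'push 13': stack = [3, 15, 0, 13] (depth 4)
After 'mod': stack = [3, 15, 0] (depth 3)
After 'swap': stack = [3, 0, 15] (depth 3)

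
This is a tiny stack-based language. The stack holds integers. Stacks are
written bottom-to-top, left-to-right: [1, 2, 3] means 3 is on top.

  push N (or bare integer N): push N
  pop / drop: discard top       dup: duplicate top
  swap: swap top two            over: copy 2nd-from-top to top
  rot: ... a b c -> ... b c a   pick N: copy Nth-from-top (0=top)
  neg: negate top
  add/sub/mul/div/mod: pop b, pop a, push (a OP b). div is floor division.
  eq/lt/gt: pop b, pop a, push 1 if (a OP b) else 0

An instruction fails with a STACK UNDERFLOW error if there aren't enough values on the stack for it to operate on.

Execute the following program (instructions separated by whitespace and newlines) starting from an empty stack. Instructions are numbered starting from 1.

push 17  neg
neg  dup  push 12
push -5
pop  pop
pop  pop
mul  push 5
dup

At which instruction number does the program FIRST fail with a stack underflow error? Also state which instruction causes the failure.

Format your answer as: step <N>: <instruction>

Step 1 ('push 17'): stack = [17], depth = 1
Step 2 ('neg'): stack = [-17], depth = 1
Step 3 ('neg'): stack = [17], depth = 1
Step 4 ('dup'): stack = [17, 17], depth = 2
Step 5 ('push 12'): stack = [17, 17, 12], depth = 3
Step 6 ('push -5'): stack = [17, 17, 12, -5], depth = 4
Step 7 ('pop'): stack = [17, 17, 12], depth = 3
Step 8 ('pop'): stack = [17, 17], depth = 2
Step 9 ('pop'): stack = [17], depth = 1
Step 10 ('pop'): stack = [], depth = 0
Step 11 ('mul'): needs 2 value(s) but depth is 0 — STACK UNDERFLOW

Answer: step 11: mul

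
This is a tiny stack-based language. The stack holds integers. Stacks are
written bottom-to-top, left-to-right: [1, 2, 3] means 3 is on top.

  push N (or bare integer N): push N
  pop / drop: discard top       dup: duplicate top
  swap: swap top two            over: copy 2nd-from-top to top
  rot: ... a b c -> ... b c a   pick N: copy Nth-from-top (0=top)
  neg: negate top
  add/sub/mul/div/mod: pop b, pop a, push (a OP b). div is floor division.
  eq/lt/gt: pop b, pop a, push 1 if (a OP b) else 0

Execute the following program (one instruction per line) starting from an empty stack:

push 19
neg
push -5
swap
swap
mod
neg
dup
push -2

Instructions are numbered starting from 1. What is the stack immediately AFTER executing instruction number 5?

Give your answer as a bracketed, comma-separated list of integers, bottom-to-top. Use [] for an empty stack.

Step 1 ('push 19'): [19]
Step 2 ('neg'): [-19]
Step 3 ('push -5'): [-19, -5]
Step 4 ('swap'): [-5, -19]
Step 5 ('swap'): [-19, -5]

Answer: [-19, -5]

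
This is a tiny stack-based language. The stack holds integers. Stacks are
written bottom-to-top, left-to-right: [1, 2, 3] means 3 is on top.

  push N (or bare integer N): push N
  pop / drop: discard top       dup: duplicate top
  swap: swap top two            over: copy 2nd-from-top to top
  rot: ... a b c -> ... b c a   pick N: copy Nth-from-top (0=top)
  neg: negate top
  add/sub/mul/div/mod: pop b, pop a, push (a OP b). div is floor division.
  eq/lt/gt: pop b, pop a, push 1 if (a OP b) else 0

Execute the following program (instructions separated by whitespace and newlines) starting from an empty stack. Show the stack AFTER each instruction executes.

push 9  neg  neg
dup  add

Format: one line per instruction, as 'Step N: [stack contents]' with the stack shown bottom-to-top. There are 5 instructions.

Step 1: [9]
Step 2: [-9]
Step 3: [9]
Step 4: [9, 9]
Step 5: [18]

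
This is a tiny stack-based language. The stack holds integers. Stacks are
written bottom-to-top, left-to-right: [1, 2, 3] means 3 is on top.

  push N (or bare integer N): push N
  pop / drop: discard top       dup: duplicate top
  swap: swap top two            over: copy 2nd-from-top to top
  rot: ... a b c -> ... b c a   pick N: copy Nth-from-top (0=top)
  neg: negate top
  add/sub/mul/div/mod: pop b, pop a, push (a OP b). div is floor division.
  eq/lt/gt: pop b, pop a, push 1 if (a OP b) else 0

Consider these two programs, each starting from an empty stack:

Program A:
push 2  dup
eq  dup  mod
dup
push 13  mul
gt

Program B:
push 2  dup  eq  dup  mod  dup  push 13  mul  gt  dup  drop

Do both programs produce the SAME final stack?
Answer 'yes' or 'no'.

Program A trace:
  After 'push 2': [2]
  After 'dup': [2, 2]
  After 'eq': [1]
  After 'dup': [1, 1]
  After 'mod': [0]
  After 'dup': [0, 0]
  After 'push 13': [0, 0, 13]
  After 'mul': [0, 0]
  After 'gt': [0]
Program A final stack: [0]

Program B trace:
  After 'push 2': [2]
  After 'dup': [2, 2]
  After 'eq': [1]
  After 'dup': [1, 1]
  After 'mod': [0]
  After 'dup': [0, 0]
  After 'push 13': [0, 0, 13]
  After 'mul': [0, 0]
  After 'gt': [0]
  After 'dup': [0, 0]
  After 'drop': [0]
Program B final stack: [0]
Same: yes

Answer: yes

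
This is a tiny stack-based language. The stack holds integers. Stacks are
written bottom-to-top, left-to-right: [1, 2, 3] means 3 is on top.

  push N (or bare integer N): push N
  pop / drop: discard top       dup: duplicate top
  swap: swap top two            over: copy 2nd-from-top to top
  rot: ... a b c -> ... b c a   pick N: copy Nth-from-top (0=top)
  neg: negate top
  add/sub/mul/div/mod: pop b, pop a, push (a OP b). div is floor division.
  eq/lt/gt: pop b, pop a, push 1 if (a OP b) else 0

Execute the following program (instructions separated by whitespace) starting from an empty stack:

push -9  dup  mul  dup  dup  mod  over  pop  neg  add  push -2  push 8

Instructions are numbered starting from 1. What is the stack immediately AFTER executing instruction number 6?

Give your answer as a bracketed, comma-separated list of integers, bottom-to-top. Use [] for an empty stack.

Answer: [81, 0]

Derivation:
Step 1 ('push -9'): [-9]
Step 2 ('dup'): [-9, -9]
Step 3 ('mul'): [81]
Step 4 ('dup'): [81, 81]
Step 5 ('dup'): [81, 81, 81]
Step 6 ('mod'): [81, 0]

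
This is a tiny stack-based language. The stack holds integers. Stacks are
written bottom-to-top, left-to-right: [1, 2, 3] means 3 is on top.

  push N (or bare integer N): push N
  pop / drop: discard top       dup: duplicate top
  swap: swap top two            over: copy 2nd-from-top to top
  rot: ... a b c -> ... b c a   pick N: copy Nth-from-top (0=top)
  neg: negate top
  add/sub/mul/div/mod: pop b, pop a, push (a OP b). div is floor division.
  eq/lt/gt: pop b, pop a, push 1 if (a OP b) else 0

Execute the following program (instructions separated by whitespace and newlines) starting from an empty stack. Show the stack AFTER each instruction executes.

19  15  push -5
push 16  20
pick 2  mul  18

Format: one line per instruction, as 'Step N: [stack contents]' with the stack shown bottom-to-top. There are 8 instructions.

Step 1: [19]
Step 2: [19, 15]
Step 3: [19, 15, -5]
Step 4: [19, 15, -5, 16]
Step 5: [19, 15, -5, 16, 20]
Step 6: [19, 15, -5, 16, 20, -5]
Step 7: [19, 15, -5, 16, -100]
Step 8: [19, 15, -5, 16, -100, 18]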